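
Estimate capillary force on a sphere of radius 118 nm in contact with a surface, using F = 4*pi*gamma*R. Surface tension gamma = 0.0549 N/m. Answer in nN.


Convert radius: R = 118 nm = 1.18e-07 m
F = 4 * pi * gamma * R
F = 4 * pi * 0.0549 * 1.18e-07
F = 8.14075e-08 N = 81.4075 nN

81.4075


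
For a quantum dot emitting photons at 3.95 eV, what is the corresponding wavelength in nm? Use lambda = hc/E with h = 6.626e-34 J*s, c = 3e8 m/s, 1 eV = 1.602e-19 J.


Convert energy: E = 3.95 eV = 3.95 * 1.602e-19 = 6.3279e-19 J
lambda = h*c / E = 6.626e-34 * 3e8 / 6.3279e-19
lambda = 3.14133e-07 m = 314.1 nm

314.1


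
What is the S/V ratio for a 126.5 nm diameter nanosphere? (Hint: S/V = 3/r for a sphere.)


Radius r = 126.5/2 = 63.25 nm
S/V = 3 / r = 3 / 63.25
S/V = 0.0474 nm^-1

0.0474


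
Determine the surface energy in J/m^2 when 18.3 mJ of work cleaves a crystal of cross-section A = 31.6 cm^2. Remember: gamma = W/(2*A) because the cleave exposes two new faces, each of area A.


Convert: A = 31.6 cm^2 = 0.00316 m^2, W = 18.3 mJ = 0.0183 J
Cleaving exposes two faces of area A, so total new surface = 2*A and gamma = W / (2*A)
gamma = 0.0183 / (2 * 0.00316)
gamma = 2.896 J/m^2

2.896


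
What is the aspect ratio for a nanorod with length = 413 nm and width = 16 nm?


Aspect ratio AR = length / diameter
AR = 413 / 16
AR = 25.81

25.81


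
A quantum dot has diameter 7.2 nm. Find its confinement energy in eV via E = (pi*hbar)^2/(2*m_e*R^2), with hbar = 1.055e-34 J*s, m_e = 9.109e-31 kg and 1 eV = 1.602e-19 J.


Radius R = 7.2/2 = 3.6 nm = 3.6e-09 m
E = (pi * 1.055e-34)^2 / (2 * 9.109e-31 * (3.6e-09)^2)
E(J) = 4.65263e-21
E = E(J) / 1.602e-19 = 0.029 eV

0.029


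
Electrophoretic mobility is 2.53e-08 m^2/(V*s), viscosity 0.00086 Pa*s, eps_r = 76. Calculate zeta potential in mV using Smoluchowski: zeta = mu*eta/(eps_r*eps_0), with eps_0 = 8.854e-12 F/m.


Smoluchowski equation: zeta = mu * eta / (eps_r * eps_0)
zeta = 2.53e-08 * 0.00086 / (76 * 8.854e-12)
zeta = 0.032334 V = 32.33 mV

32.33


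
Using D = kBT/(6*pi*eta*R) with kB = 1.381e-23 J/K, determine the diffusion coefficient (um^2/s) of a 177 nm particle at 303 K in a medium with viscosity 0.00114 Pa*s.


Radius R = 177/2 = 88.5 nm = 8.85e-08 m
D = kB*T / (6*pi*eta*R)
D = 1.381e-23 * 303 / (6 * pi * 0.00114 * 8.85e-08)
D = 2.20033e-12 m^2/s = 2.2 um^2/s

2.2


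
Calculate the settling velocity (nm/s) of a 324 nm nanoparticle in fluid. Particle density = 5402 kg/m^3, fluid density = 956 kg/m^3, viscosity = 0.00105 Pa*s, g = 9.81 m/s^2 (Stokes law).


Radius R = 324/2 nm = 1.62e-07 m
Density difference = 5402 - 956 = 4446 kg/m^3
v = 2 * R^2 * (rho_p - rho_f) * g / (9 * eta)
v = 2 * (1.62e-07)^2 * 4446 * 9.81 / (9 * 0.00105)
v = 2.42252e-07 m/s = 242.2516 nm/s

242.2516


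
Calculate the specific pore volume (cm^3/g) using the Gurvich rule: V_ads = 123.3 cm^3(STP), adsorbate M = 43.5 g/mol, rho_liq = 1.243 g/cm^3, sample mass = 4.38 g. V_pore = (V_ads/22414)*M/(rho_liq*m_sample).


Moles adsorbed n = V_ads / 22414 = 123.3 / 22414 = 5.501026e-03 mol
Liquid volume V_liq = n * M / rho_liq = 5.501026e-03 * 43.5 / 1.243 = 0.19251 cm^3
Specific pore volume V_pore = V_liq / m_sample = 0.19251 / 4.38
V_pore = 0.044 cm^3/g

0.044


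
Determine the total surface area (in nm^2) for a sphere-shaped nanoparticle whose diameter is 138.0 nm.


Radius r = 138.0/2 = 69 nm
Surface area SA = 4 * pi * r^2
SA = 4 * pi * (69)^2
SA = 59828.49 nm^2

59828.49


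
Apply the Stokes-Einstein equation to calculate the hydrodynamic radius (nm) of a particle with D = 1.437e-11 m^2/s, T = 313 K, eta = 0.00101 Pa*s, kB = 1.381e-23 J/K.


Stokes-Einstein: R = kB*T / (6*pi*eta*D)
R = 1.381e-23 * 313 / (6 * pi * 0.00101 * 1.437e-11)
R = 1.58001e-08 m = 15.8 nm

15.8


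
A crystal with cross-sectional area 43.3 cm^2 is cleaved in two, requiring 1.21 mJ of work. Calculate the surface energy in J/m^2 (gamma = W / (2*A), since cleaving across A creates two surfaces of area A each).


Convert: A = 43.3 cm^2 = 0.00433 m^2, W = 1.21 mJ = 0.00121 J
Cleaving exposes two faces of area A, so total new surface = 2*A and gamma = W / (2*A)
gamma = 0.00121 / (2 * 0.00433)
gamma = 0.14 J/m^2

0.14


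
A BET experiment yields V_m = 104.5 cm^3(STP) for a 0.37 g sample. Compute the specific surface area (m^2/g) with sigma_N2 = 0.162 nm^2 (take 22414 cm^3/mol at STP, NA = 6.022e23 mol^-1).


Number of moles in monolayer = V_m / 22414 = 104.5 / 22414 = 0.00466226
Number of molecules = moles * NA = 0.00466226 * 6.022e23
SA = molecules * sigma / mass
SA = (104.5 / 22414) * 6.022e23 * 0.162e-18 / 0.37
SA = 1229.3 m^2/g

1229.3


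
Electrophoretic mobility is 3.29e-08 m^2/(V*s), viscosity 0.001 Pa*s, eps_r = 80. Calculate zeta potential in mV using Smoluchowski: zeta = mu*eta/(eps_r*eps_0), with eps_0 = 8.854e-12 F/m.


Smoluchowski equation: zeta = mu * eta / (eps_r * eps_0)
zeta = 3.29e-08 * 0.001 / (80 * 8.854e-12)
zeta = 0.046448 V = 46.45 mV

46.45


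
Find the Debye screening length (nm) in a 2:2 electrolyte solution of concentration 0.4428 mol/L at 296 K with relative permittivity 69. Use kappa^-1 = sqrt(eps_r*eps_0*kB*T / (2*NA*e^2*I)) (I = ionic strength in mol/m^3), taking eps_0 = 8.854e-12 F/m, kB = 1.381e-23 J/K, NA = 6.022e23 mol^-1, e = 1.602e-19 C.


Ionic strength I = 0.4428 * 2^2 * 1000 = 1771.2 mol/m^3
kappa^-1 = sqrt(69 * 8.854e-12 * 1.381e-23 * 296 / (2 * 6.022e23 * (1.602e-19)^2 * 1771.2))
kappa^-1 = 0.214 nm

0.214


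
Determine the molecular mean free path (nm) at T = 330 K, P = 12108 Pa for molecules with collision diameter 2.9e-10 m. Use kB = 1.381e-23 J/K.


Mean free path: lambda = kB*T / (sqrt(2) * pi * d^2 * P)
lambda = 1.381e-23 * 330 / (sqrt(2) * pi * (2.9e-10)^2 * 12108)
lambda = 1.00734e-06 m
lambda = 1007.34 nm

1007.34


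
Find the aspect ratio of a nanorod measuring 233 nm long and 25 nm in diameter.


Aspect ratio AR = length / diameter
AR = 233 / 25
AR = 9.32

9.32


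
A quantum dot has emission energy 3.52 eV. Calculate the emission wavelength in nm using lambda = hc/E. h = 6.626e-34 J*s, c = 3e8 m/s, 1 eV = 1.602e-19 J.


Convert energy: E = 3.52 eV = 3.52 * 1.602e-19 = 5.63904e-19 J
lambda = h*c / E = 6.626e-34 * 3e8 / 5.63904e-19
lambda = 3.52507e-07 m = 352.5 nm

352.5


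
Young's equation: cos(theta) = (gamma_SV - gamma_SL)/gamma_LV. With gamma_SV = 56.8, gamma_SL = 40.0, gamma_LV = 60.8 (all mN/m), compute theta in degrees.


cos(theta) = (gamma_SV - gamma_SL) / gamma_LV
cos(theta) = (56.8 - 40.0) / 60.8
cos(theta) = 0.276316
theta = arccos(0.276316) = 73.96 degrees

73.96


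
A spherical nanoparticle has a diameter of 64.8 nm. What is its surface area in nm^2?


Radius r = 64.8/2 = 32.4 nm
Surface area SA = 4 * pi * r^2
SA = 4 * pi * (32.4)^2
SA = 13191.67 nm^2

13191.67


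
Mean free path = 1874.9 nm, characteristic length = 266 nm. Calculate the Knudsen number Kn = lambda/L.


Knudsen number Kn = lambda / L
Kn = 1874.9 / 266
Kn = 7.0485

7.0485


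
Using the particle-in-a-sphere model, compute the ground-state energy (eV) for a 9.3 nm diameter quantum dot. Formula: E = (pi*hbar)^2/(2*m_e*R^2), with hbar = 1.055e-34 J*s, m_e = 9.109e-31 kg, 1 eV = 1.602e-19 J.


Radius R = 9.3/2 = 4.65 nm = 4.65e-09 m
E = (pi * 1.055e-34)^2 / (2 * 9.109e-31 * (4.65e-09)^2)
E(J) = 2.78868e-21
E = E(J) / 1.602e-19 = 0.0174 eV

0.0174


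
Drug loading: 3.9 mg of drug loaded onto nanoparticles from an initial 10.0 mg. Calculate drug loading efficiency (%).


Drug loading efficiency = (drug loaded / drug initial) * 100
DLE = 3.9 / 10.0 * 100
DLE = 0.39 * 100
DLE = 39.0%

39.0


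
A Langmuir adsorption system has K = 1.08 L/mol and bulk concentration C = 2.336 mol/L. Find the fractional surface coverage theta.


Langmuir isotherm: theta = K*C / (1 + K*C)
K*C = 1.08 * 2.336 = 2.52288
theta = 2.52288 / (1 + 2.52288) = 2.52288 / 3.52288
theta = 0.7161

0.7161


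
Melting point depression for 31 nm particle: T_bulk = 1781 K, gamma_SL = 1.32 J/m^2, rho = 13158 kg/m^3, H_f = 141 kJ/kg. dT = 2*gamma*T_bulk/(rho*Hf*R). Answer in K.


Radius R = 31/2 = 15.5 nm = 1.55e-08 m
Convert H_f = 141 kJ/kg = 141000 J/kg
dT = 2 * gamma_SL * T_bulk / (rho * H_f * R)
dT = 2 * 1.32 * 1781 / (13158 * 141000 * 1.55e-08)
dT = 163.5 K

163.5


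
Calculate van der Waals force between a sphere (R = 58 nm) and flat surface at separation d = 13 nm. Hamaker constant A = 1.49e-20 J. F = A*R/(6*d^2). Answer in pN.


Convert to SI: R = 58 nm = 5.8e-08 m, d = 13 nm = 1.3e-08 m
F = A * R / (6 * d^2)
F = 1.49e-20 * 5.8e-08 / (6 * (1.3e-08)^2)
F = 8.52268e-13 N = 0.852 pN

0.852


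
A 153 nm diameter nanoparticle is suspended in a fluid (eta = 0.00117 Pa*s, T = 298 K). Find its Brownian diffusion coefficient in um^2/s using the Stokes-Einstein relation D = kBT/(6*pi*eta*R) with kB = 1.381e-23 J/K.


Radius R = 153/2 = 76.5 nm = 7.65e-08 m
D = kB*T / (6*pi*eta*R)
D = 1.381e-23 * 298 / (6 * pi * 0.00117 * 7.65e-08)
D = 2.43928e-12 m^2/s = 2.439 um^2/s

2.439


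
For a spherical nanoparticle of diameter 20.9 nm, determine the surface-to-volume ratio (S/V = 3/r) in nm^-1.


Radius r = 20.9/2 = 10.45 nm
S/V = 3 / r = 3 / 10.45
S/V = 0.2871 nm^-1

0.2871


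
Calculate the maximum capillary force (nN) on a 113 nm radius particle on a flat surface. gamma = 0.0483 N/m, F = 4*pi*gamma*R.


Convert radius: R = 113 nm = 1.13e-07 m
F = 4 * pi * gamma * R
F = 4 * pi * 0.0483 * 1.13e-07
F = 6.8586e-08 N = 68.586 nN

68.586


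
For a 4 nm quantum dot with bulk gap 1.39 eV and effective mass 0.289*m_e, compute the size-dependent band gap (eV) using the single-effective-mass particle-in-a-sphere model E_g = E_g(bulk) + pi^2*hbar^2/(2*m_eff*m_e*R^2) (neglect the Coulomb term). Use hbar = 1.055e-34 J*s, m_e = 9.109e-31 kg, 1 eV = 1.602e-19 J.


Radius R = 4/2 nm = 2e-09 m
Confinement energy dE = pi^2 * hbar^2 / (2 * m_eff * m_e * R^2)
dE = pi^2 * (1.055e-34)^2 / (2 * 0.289 * 9.109e-31 * (2e-09)^2) J, divided by 1.602e-19 J/eV
dE = 0.3256 eV
Total band gap = E_g(bulk) + dE = 1.39 + 0.3256 = 1.7156 eV

1.7156


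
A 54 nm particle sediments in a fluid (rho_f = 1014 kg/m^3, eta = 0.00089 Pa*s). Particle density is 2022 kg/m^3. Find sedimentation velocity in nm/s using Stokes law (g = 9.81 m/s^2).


Radius R = 54/2 nm = 2.7e-08 m
Density difference = 2022 - 1014 = 1008 kg/m^3
v = 2 * R^2 * (rho_p - rho_f) * g / (9 * eta)
v = 2 * (2.7e-08)^2 * 1008 * 9.81 / (9 * 0.00089)
v = 1.79993e-09 m/s = 1.7999 nm/s

1.7999


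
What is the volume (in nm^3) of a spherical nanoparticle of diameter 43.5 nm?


Radius r = 43.5/2 = 21.75 nm
Volume V = (4/3) * pi * r^3
V = (4/3) * pi * (21.75)^3
V = 43098.92 nm^3

43098.92


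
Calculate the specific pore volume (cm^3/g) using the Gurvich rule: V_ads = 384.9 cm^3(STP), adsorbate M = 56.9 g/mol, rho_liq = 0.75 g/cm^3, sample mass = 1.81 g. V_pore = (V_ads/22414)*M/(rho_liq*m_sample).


Moles adsorbed n = V_ads / 22414 = 384.9 / 22414 = 1.717230e-02 mol
Liquid volume V_liq = n * M / rho_liq = 1.717230e-02 * 56.9 / 0.75 = 1.30281 cm^3
Specific pore volume V_pore = V_liq / m_sample = 1.30281 / 1.81
V_pore = 0.7198 cm^3/g

0.7198


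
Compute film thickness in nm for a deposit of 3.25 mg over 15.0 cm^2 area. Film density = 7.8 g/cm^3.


Convert: m = 3.25 mg = 3.2500e-06 kg, A = 15.0 cm^2 = 1.5000e-03 m^2, rho = 7.8 g/cm^3 = 7800 kg/m^3
t = m / (A * rho)
t = 3.2500e-06 / (1.5000e-03 * 7800)
t = 2.7778e-07 m = 277.8 nm

277.8


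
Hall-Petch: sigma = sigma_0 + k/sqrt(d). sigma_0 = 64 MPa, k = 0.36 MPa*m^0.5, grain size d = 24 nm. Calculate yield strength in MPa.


d = 24 nm = 2.4e-08 m
sqrt(d) = 0.0001549193
Hall-Petch contribution = k / sqrt(d) = 0.36 / 0.0001549193 = 2323.8 MPa
sigma = sigma_0 + k/sqrt(d) = 64 + 2323.8 = 2387.8 MPa

2387.8


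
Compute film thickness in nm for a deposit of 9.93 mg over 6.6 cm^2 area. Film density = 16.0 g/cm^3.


Convert: m = 9.93 mg = 9.9300e-06 kg, A = 6.6 cm^2 = 6.6000e-04 m^2, rho = 16.0 g/cm^3 = 16000 kg/m^3
t = m / (A * rho)
t = 9.9300e-06 / (6.6000e-04 * 16000)
t = 9.4034e-07 m = 940.3 nm

940.3


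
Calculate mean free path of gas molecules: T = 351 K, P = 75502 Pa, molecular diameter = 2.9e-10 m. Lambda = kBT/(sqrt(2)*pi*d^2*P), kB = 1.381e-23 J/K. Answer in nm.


Mean free path: lambda = kB*T / (sqrt(2) * pi * d^2 * P)
lambda = 1.381e-23 * 351 / (sqrt(2) * pi * (2.9e-10)^2 * 75502)
lambda = 1.71823e-07 m
lambda = 171.82 nm

171.82


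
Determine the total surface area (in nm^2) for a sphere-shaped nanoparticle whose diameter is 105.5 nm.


Radius r = 105.5/2 = 52.75 nm
Surface area SA = 4 * pi * r^2
SA = 4 * pi * (52.75)^2
SA = 34966.71 nm^2

34966.71


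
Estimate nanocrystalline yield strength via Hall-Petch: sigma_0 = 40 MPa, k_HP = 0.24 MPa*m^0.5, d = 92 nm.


d = 92 nm = 9.2e-08 m
sqrt(d) = 0.000303315
Hall-Petch contribution = k / sqrt(d) = 0.24 / 0.000303315 = 791.3 MPa
sigma = sigma_0 + k/sqrt(d) = 40 + 791.3 = 831.3 MPa

831.3


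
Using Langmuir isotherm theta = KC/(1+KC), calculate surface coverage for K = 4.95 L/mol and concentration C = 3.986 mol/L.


Langmuir isotherm: theta = K*C / (1 + K*C)
K*C = 4.95 * 3.986 = 19.7307
theta = 19.7307 / (1 + 19.7307) = 19.7307 / 20.7307
theta = 0.9518

0.9518


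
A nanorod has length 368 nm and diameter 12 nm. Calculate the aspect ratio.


Aspect ratio AR = length / diameter
AR = 368 / 12
AR = 30.67

30.67


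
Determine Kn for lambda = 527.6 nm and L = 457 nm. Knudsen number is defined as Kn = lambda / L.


Knudsen number Kn = lambda / L
Kn = 527.6 / 457
Kn = 1.1545

1.1545


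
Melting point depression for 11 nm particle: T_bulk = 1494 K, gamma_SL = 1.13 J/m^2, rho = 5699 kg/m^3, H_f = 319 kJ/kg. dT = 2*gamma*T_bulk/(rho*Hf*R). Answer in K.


Radius R = 11/2 = 5.5 nm = 5.5e-09 m
Convert H_f = 319 kJ/kg = 319000 J/kg
dT = 2 * gamma_SL * T_bulk / (rho * H_f * R)
dT = 2 * 1.13 * 1494 / (5699 * 319000 * 5.5e-09)
dT = 337.7 K

337.7


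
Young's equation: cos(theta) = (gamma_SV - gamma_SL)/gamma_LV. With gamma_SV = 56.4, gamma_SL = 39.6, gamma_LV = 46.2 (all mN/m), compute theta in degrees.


cos(theta) = (gamma_SV - gamma_SL) / gamma_LV
cos(theta) = (56.4 - 39.6) / 46.2
cos(theta) = 0.363636
theta = arccos(0.363636) = 68.68 degrees

68.68


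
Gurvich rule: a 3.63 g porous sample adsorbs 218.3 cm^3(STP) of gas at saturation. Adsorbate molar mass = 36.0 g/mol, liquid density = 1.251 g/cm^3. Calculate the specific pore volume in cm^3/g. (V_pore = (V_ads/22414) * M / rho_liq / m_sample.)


Moles adsorbed n = V_ads / 22414 = 218.3 / 22414 = 9.739449e-03 mol
Liquid volume V_liq = n * M / rho_liq = 9.739449e-03 * 36.0 / 1.251 = 0.28027 cm^3
Specific pore volume V_pore = V_liq / m_sample = 0.28027 / 3.63
V_pore = 0.0772 cm^3/g

0.0772


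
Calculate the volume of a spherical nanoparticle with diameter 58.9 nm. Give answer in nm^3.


Radius r = 58.9/2 = 29.45 nm
Volume V = (4/3) * pi * r^3
V = (4/3) * pi * (29.45)^3
V = 106990.32 nm^3

106990.32


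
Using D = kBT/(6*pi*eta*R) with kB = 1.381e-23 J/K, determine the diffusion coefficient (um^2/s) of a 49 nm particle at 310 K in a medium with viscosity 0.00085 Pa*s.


Radius R = 49/2 = 24.5 nm = 2.45e-08 m
D = kB*T / (6*pi*eta*R)
D = 1.381e-23 * 310 / (6 * pi * 0.00085 * 2.45e-08)
D = 1.09061e-11 m^2/s = 10.906 um^2/s

10.906


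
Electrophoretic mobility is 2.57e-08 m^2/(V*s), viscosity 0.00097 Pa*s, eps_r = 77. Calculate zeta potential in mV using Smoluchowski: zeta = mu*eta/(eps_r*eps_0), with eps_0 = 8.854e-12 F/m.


Smoluchowski equation: zeta = mu * eta / (eps_r * eps_0)
zeta = 2.57e-08 * 0.00097 / (77 * 8.854e-12)
zeta = 0.036566 V = 36.57 mV

36.57


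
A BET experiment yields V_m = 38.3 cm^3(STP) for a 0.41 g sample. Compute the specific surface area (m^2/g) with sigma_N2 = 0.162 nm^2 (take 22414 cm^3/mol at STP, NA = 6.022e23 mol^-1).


Number of moles in monolayer = V_m / 22414 = 38.3 / 22414 = 0.00170875
Number of molecules = moles * NA = 0.00170875 * 6.022e23
SA = molecules * sigma / mass
SA = (38.3 / 22414) * 6.022e23 * 0.162e-18 / 0.41
SA = 406.6 m^2/g

406.6


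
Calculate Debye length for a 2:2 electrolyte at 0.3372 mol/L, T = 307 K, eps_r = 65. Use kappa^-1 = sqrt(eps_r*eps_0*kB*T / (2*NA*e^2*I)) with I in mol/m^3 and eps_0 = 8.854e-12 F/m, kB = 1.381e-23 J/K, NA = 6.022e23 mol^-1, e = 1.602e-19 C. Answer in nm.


Ionic strength I = 0.3372 * 2^2 * 1000 = 1348.8 mol/m^3
kappa^-1 = sqrt(65 * 8.854e-12 * 1.381e-23 * 307 / (2 * 6.022e23 * (1.602e-19)^2 * 1348.8))
kappa^-1 = 0.242 nm

0.242


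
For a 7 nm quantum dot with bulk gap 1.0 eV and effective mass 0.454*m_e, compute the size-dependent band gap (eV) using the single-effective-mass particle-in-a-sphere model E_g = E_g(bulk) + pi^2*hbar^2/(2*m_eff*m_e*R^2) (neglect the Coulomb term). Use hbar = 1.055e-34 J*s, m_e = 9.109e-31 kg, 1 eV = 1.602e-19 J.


Radius R = 7/2 nm = 3.5e-09 m
Confinement energy dE = pi^2 * hbar^2 / (2 * m_eff * m_e * R^2)
dE = pi^2 * (1.055e-34)^2 / (2 * 0.454 * 9.109e-31 * (3.5e-09)^2) J, divided by 1.602e-19 J/eV
dE = 0.0677 eV
Total band gap = E_g(bulk) + dE = 1.0 + 0.0677 = 1.0677 eV

1.0677


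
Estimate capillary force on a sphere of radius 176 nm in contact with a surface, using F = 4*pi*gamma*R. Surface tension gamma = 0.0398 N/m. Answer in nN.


Convert radius: R = 176 nm = 1.76e-07 m
F = 4 * pi * gamma * R
F = 4 * pi * 0.0398 * 1.76e-07
F = 8.80249e-08 N = 88.0249 nN

88.0249


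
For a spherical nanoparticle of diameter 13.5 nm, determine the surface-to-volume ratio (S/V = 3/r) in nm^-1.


Radius r = 13.5/2 = 6.75 nm
S/V = 3 / r = 3 / 6.75
S/V = 0.4444 nm^-1

0.4444


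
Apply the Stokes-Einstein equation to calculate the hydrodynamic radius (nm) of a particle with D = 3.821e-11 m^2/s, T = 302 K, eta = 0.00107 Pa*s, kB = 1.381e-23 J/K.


Stokes-Einstein: R = kB*T / (6*pi*eta*D)
R = 1.381e-23 * 302 / (6 * pi * 0.00107 * 3.821e-11)
R = 5.41176e-09 m = 5.41 nm

5.41


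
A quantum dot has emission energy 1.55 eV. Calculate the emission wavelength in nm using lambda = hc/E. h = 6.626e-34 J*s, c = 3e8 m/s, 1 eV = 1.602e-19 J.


Convert energy: E = 1.55 eV = 1.55 * 1.602e-19 = 2.4831e-19 J
lambda = h*c / E = 6.626e-34 * 3e8 / 2.4831e-19
lambda = 8.00532e-07 m = 800.5 nm

800.5


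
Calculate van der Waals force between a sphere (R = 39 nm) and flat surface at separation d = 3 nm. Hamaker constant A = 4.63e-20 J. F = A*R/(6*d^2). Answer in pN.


Convert to SI: R = 39 nm = 3.9e-08 m, d = 3 nm = 3e-09 m
F = A * R / (6 * d^2)
F = 4.63e-20 * 3.9e-08 / (6 * (3e-09)^2)
F = 3.34389e-11 N = 33.439 pN

33.439


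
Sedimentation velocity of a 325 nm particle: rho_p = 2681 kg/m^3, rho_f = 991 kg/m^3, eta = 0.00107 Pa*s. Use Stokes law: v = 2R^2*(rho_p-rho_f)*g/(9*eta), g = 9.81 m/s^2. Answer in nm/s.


Radius R = 325/2 nm = 1.625e-07 m
Density difference = 2681 - 991 = 1690 kg/m^3
v = 2 * R^2 * (rho_p - rho_f) * g / (9 * eta)
v = 2 * (1.625e-07)^2 * 1690 * 9.81 / (9 * 0.00107)
v = 9.09214e-08 m/s = 90.9214 nm/s

90.9214


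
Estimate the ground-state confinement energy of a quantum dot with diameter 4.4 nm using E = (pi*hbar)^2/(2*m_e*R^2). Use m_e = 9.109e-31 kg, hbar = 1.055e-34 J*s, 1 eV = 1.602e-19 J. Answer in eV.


Radius R = 4.4/2 = 2.2 nm = 2.2e-09 m
E = (pi * 1.055e-34)^2 / (2 * 9.109e-31 * (2.2e-09)^2)
E(J) = 1.24583e-20
E = E(J) / 1.602e-19 = 0.0778 eV

0.0778


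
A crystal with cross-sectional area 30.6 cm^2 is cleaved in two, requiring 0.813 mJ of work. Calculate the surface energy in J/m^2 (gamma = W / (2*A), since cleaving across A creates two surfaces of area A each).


Convert: A = 30.6 cm^2 = 0.00306 m^2, W = 0.813 mJ = 0.000813 J
Cleaving exposes two faces of area A, so total new surface = 2*A and gamma = W / (2*A)
gamma = 0.000813 / (2 * 0.00306)
gamma = 0.133 J/m^2

0.133


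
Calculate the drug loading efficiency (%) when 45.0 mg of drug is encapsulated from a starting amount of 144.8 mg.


Drug loading efficiency = (drug loaded / drug initial) * 100
DLE = 45.0 / 144.8 * 100
DLE = 0.3108 * 100
DLE = 31.08%

31.08


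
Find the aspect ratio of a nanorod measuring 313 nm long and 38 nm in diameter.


Aspect ratio AR = length / diameter
AR = 313 / 38
AR = 8.24

8.24


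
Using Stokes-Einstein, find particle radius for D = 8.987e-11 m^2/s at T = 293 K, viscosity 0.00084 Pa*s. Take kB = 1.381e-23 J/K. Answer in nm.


Stokes-Einstein: R = kB*T / (6*pi*eta*D)
R = 1.381e-23 * 293 / (6 * pi * 0.00084 * 8.987e-11)
R = 2.84358e-09 m = 2.84 nm

2.84


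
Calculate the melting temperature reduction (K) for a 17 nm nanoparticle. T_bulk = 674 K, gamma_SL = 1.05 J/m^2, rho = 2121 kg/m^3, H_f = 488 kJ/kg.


Radius R = 17/2 = 8.5 nm = 8.5e-09 m
Convert H_f = 488 kJ/kg = 488000 J/kg
dT = 2 * gamma_SL * T_bulk / (rho * H_f * R)
dT = 2 * 1.05 * 674 / (2121 * 488000 * 8.5e-09)
dT = 160.9 K

160.9


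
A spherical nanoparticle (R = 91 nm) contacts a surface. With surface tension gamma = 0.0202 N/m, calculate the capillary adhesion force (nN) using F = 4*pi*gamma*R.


Convert radius: R = 91 nm = 9.1e-08 m
F = 4 * pi * gamma * R
F = 4 * pi * 0.0202 * 9.1e-08
F = 2.30995e-08 N = 23.0995 nN

23.0995


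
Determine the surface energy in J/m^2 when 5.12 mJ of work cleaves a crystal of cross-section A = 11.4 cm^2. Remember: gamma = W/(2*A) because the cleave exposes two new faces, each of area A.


Convert: A = 11.4 cm^2 = 0.00114 m^2, W = 5.12 mJ = 0.00512 J
Cleaving exposes two faces of area A, so total new surface = 2*A and gamma = W / (2*A)
gamma = 0.00512 / (2 * 0.00114)
gamma = 2.246 J/m^2

2.246


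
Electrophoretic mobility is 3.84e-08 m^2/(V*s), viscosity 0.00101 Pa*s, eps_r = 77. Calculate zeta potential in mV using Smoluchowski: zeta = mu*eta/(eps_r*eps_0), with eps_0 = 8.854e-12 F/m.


Smoluchowski equation: zeta = mu * eta / (eps_r * eps_0)
zeta = 3.84e-08 * 0.00101 / (77 * 8.854e-12)
zeta = 0.056888 V = 56.89 mV

56.89


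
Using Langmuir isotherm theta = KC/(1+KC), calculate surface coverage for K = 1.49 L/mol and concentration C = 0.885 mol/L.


Langmuir isotherm: theta = K*C / (1 + K*C)
K*C = 1.49 * 0.885 = 1.31865
theta = 1.31865 / (1 + 1.31865) = 1.31865 / 2.31865
theta = 0.5687

0.5687


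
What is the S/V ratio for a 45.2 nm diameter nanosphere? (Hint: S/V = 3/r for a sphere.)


Radius r = 45.2/2 = 22.6 nm
S/V = 3 / r = 3 / 22.6
S/V = 0.1327 nm^-1

0.1327


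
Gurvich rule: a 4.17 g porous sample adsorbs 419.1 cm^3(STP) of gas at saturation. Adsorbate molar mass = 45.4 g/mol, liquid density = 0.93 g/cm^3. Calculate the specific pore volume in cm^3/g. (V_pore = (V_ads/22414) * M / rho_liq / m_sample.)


Moles adsorbed n = V_ads / 22414 = 419.1 / 22414 = 1.869814e-02 mol
Liquid volume V_liq = n * M / rho_liq = 1.869814e-02 * 45.4 / 0.93 = 0.91279 cm^3
Specific pore volume V_pore = V_liq / m_sample = 0.91279 / 4.17
V_pore = 0.2189 cm^3/g

0.2189


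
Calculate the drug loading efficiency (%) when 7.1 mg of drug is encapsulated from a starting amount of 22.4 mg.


Drug loading efficiency = (drug loaded / drug initial) * 100
DLE = 7.1 / 22.4 * 100
DLE = 0.317 * 100
DLE = 31.7%

31.7


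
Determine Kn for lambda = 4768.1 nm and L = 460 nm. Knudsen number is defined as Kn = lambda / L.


Knudsen number Kn = lambda / L
Kn = 4768.1 / 460
Kn = 10.3654

10.3654


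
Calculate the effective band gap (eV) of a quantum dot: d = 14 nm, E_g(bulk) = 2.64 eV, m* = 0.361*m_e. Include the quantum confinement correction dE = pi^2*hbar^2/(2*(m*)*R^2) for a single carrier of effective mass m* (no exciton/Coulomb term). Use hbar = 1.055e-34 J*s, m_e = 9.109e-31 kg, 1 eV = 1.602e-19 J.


Radius R = 14/2 nm = 7e-09 m
Confinement energy dE = pi^2 * hbar^2 / (2 * m_eff * m_e * R^2)
dE = pi^2 * (1.055e-34)^2 / (2 * 0.361 * 9.109e-31 * (7e-09)^2) J, divided by 1.602e-19 J/eV
dE = 0.0213 eV
Total band gap = E_g(bulk) + dE = 2.64 + 0.0213 = 2.6613 eV

2.6613


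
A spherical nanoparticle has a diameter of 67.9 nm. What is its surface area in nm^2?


Radius r = 67.9/2 = 33.95 nm
Surface area SA = 4 * pi * r^2
SA = 4 * pi * (33.95)^2
SA = 14484.03 nm^2

14484.03


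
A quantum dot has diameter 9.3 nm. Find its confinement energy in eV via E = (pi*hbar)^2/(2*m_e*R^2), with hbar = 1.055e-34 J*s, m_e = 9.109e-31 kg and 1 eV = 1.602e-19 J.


Radius R = 9.3/2 = 4.65 nm = 4.65e-09 m
E = (pi * 1.055e-34)^2 / (2 * 9.109e-31 * (4.65e-09)^2)
E(J) = 2.78868e-21
E = E(J) / 1.602e-19 = 0.0174 eV

0.0174


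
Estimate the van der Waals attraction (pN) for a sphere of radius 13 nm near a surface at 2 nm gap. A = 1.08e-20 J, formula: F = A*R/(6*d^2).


Convert to SI: R = 13 nm = 1.3e-08 m, d = 2 nm = 2e-09 m
F = A * R / (6 * d^2)
F = 1.08e-20 * 1.3e-08 / (6 * (2e-09)^2)
F = 5.85e-12 N = 5.85 pN

5.85


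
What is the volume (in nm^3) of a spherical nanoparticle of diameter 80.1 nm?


Radius r = 80.1/2 = 40.05 nm
Volume V = (4/3) * pi * r^3
V = (4/3) * pi * (40.05)^3
V = 269089.14 nm^3

269089.14


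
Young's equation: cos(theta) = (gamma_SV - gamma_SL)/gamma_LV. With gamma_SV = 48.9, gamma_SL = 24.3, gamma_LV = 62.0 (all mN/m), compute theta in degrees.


cos(theta) = (gamma_SV - gamma_SL) / gamma_LV
cos(theta) = (48.9 - 24.3) / 62.0
cos(theta) = 0.396774
theta = arccos(0.396774) = 66.62 degrees

66.62


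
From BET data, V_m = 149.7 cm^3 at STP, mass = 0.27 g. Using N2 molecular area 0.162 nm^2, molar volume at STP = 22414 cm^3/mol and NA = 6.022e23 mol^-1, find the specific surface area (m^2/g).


Number of moles in monolayer = V_m / 22414 = 149.7 / 22414 = 0.00667886
Number of molecules = moles * NA = 0.00667886 * 6.022e23
SA = molecules * sigma / mass
SA = (149.7 / 22414) * 6.022e23 * 0.162e-18 / 0.27
SA = 2413.2 m^2/g

2413.2


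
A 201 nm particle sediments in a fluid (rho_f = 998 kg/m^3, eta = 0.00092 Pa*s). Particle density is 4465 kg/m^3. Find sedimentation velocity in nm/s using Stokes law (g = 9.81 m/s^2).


Radius R = 201/2 nm = 1.005e-07 m
Density difference = 4465 - 998 = 3467 kg/m^3
v = 2 * R^2 * (rho_p - rho_f) * g / (9 * eta)
v = 2 * (1.005e-07)^2 * 3467 * 9.81 / (9 * 0.00092)
v = 8.29764e-08 m/s = 82.9764 nm/s

82.9764


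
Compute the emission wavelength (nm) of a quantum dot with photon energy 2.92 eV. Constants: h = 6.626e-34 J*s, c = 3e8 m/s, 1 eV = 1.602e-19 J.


Convert energy: E = 2.92 eV = 2.92 * 1.602e-19 = 4.67784e-19 J
lambda = h*c / E = 6.626e-34 * 3e8 / 4.67784e-19
lambda = 4.2494e-07 m = 424.9 nm

424.9


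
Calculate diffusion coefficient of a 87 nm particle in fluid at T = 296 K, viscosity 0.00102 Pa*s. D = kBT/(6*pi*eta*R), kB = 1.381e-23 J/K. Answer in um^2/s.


Radius R = 87/2 = 43.5 nm = 4.35e-08 m
D = kB*T / (6*pi*eta*R)
D = 1.381e-23 * 296 / (6 * pi * 0.00102 * 4.35e-08)
D = 4.88759e-12 m^2/s = 4.888 um^2/s

4.888


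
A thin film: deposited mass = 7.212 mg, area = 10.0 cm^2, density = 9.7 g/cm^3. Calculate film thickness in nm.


Convert: m = 7.212 mg = 7.2120e-06 kg, A = 10.0 cm^2 = 1.0000e-03 m^2, rho = 9.7 g/cm^3 = 9700 kg/m^3
t = m / (A * rho)
t = 7.2120e-06 / (1.0000e-03 * 9700)
t = 7.4351e-07 m = 743.5 nm

743.5


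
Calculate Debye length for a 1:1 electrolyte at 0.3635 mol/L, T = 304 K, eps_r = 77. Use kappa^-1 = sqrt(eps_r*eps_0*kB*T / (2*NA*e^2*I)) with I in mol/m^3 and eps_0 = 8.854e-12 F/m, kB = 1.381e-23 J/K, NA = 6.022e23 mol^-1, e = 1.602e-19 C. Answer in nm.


Ionic strength I = 0.3635 * 1^2 * 1000 = 363.5 mol/m^3
kappa^-1 = sqrt(77 * 8.854e-12 * 1.381e-23 * 304 / (2 * 6.022e23 * (1.602e-19)^2 * 363.5))
kappa^-1 = 0.505 nm

0.505


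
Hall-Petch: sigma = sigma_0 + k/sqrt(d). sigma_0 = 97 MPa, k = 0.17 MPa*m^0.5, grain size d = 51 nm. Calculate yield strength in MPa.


d = 51 nm = 5.1e-08 m
sqrt(d) = 0.0002258318
Hall-Petch contribution = k / sqrt(d) = 0.17 / 0.0002258318 = 752.8 MPa
sigma = sigma_0 + k/sqrt(d) = 97 + 752.8 = 849.8 MPa

849.8


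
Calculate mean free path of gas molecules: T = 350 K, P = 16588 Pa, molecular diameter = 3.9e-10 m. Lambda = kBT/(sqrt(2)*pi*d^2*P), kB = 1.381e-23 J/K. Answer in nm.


Mean free path: lambda = kB*T / (sqrt(2) * pi * d^2 * P)
lambda = 1.381e-23 * 350 / (sqrt(2) * pi * (3.9e-10)^2 * 16588)
lambda = 4.31195e-07 m
lambda = 431.19 nm

431.19


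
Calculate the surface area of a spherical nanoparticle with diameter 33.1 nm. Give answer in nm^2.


Radius r = 33.1/2 = 16.55 nm
Surface area SA = 4 * pi * r^2
SA = 4 * pi * (16.55)^2
SA = 3441.96 nm^2

3441.96


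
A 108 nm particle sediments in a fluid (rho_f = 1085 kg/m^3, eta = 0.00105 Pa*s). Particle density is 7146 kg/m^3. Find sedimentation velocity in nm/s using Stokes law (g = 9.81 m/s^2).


Radius R = 108/2 nm = 5.4e-08 m
Density difference = 7146 - 1085 = 6061 kg/m^3
v = 2 * R^2 * (rho_p - rho_f) * g / (9 * eta)
v = 2 * (5.4e-08)^2 * 6061 * 9.81 / (9 * 0.00105)
v = 3.66943e-08 m/s = 36.6943 nm/s

36.6943


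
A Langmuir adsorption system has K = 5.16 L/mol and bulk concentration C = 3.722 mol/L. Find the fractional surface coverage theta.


Langmuir isotherm: theta = K*C / (1 + K*C)
K*C = 5.16 * 3.722 = 19.20552
theta = 19.20552 / (1 + 19.20552) = 19.20552 / 20.20552
theta = 0.9505

0.9505


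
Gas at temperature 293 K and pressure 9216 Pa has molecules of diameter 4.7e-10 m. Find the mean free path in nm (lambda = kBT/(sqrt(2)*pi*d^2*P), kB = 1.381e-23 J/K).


Mean free path: lambda = kB*T / (sqrt(2) * pi * d^2 * P)
lambda = 1.381e-23 * 293 / (sqrt(2) * pi * (4.7e-10)^2 * 9216)
lambda = 4.47361e-07 m
lambda = 447.36 nm

447.36


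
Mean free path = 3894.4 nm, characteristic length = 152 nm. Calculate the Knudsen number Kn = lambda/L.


Knudsen number Kn = lambda / L
Kn = 3894.4 / 152
Kn = 25.6211

25.6211


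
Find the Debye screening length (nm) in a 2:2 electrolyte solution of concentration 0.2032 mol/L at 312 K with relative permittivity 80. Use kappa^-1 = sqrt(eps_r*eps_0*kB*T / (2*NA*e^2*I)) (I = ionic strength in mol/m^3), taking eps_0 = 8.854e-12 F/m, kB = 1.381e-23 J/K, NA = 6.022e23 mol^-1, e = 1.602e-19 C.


Ionic strength I = 0.2032 * 2^2 * 1000 = 812.8 mol/m^3
kappa^-1 = sqrt(80 * 8.854e-12 * 1.381e-23 * 312 / (2 * 6.022e23 * (1.602e-19)^2 * 812.8))
kappa^-1 = 0.349 nm

0.349


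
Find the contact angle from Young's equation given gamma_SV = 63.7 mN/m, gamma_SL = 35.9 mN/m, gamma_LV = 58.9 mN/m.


cos(theta) = (gamma_SV - gamma_SL) / gamma_LV
cos(theta) = (63.7 - 35.9) / 58.9
cos(theta) = 0.471986
theta = arccos(0.471986) = 61.84 degrees

61.84


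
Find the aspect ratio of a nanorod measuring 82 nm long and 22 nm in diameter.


Aspect ratio AR = length / diameter
AR = 82 / 22
AR = 3.73

3.73


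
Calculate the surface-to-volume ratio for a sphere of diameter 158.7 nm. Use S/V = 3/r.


Radius r = 158.7/2 = 79.35 nm
S/V = 3 / r = 3 / 79.35
S/V = 0.0378 nm^-1

0.0378


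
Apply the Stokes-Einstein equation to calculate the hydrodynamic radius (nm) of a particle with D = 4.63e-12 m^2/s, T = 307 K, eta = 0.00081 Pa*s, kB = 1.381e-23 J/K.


Stokes-Einstein: R = kB*T / (6*pi*eta*D)
R = 1.381e-23 * 307 / (6 * pi * 0.00081 * 4.63e-12)
R = 5.99743e-08 m = 59.97 nm

59.97


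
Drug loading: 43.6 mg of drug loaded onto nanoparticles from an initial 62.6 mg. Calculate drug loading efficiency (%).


Drug loading efficiency = (drug loaded / drug initial) * 100
DLE = 43.6 / 62.6 * 100
DLE = 0.6965 * 100
DLE = 69.65%

69.65


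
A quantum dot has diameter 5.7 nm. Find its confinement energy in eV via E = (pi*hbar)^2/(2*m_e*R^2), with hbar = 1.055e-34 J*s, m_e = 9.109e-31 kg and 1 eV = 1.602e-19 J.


Radius R = 5.7/2 = 2.85 nm = 2.85e-09 m
E = (pi * 1.055e-34)^2 / (2 * 9.109e-31 * (2.85e-09)^2)
E(J) = 7.42359e-21
E = E(J) / 1.602e-19 = 0.0463 eV

0.0463


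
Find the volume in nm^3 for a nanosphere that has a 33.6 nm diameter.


Radius r = 33.6/2 = 16.8 nm
Volume V = (4/3) * pi * r^3
V = (4/3) * pi * (16.8)^3
V = 19861.7 nm^3

19861.7


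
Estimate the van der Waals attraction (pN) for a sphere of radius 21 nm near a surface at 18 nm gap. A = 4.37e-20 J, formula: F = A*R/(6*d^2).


Convert to SI: R = 21 nm = 2.1e-08 m, d = 18 nm = 1.8e-08 m
F = A * R / (6 * d^2)
F = 4.37e-20 * 2.1e-08 / (6 * (1.8e-08)^2)
F = 4.72068e-13 N = 0.472 pN

0.472


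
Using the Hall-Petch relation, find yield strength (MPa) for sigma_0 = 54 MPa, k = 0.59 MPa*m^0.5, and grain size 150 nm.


d = 150 nm = 1.5e-07 m
sqrt(d) = 0.0003872983
Hall-Petch contribution = k / sqrt(d) = 0.59 / 0.0003872983 = 1523.4 MPa
sigma = sigma_0 + k/sqrt(d) = 54 + 1523.4 = 1577.4 MPa

1577.4


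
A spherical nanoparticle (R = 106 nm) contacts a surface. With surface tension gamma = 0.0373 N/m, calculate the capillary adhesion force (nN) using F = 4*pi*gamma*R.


Convert radius: R = 106 nm = 1.06e-07 m
F = 4 * pi * gamma * R
F = 4 * pi * 0.0373 * 1.06e-07
F = 4.96849e-08 N = 49.6849 nN

49.6849


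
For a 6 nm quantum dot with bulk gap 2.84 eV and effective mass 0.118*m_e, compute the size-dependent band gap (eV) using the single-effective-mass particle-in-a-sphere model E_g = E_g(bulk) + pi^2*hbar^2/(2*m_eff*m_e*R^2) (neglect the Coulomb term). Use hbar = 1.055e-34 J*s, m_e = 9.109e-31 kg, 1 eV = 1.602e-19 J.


Radius R = 6/2 nm = 3e-09 m
Confinement energy dE = pi^2 * hbar^2 / (2 * m_eff * m_e * R^2)
dE = pi^2 * (1.055e-34)^2 / (2 * 0.118 * 9.109e-31 * (3e-09)^2) J, divided by 1.602e-19 J/eV
dE = 0.3544 eV
Total band gap = E_g(bulk) + dE = 2.84 + 0.3544 = 3.1944 eV

3.1944


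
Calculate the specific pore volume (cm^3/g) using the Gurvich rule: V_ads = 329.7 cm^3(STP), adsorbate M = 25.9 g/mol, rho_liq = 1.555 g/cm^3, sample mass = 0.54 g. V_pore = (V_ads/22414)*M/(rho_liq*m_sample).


Moles adsorbed n = V_ads / 22414 = 329.7 / 22414 = 1.470956e-02 mol
Liquid volume V_liq = n * M / rho_liq = 1.470956e-02 * 25.9 / 1.555 = 0.24500 cm^3
Specific pore volume V_pore = V_liq / m_sample = 0.24500 / 0.54
V_pore = 0.4537 cm^3/g

0.4537


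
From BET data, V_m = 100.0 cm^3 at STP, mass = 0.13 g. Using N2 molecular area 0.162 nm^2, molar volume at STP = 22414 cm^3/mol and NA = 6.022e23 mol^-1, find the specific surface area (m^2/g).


Number of moles in monolayer = V_m / 22414 = 100.0 / 22414 = 0.0044615
Number of molecules = moles * NA = 0.0044615 * 6.022e23
SA = molecules * sigma / mass
SA = (100.0 / 22414) * 6.022e23 * 0.162e-18 / 0.13
SA = 3348.1 m^2/g

3348.1


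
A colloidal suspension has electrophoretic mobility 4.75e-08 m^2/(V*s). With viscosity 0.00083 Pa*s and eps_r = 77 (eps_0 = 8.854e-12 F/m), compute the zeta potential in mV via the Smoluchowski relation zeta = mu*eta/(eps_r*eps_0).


Smoluchowski equation: zeta = mu * eta / (eps_r * eps_0)
zeta = 4.75e-08 * 0.00083 / (77 * 8.854e-12)
zeta = 0.057828 V = 57.83 mV

57.83


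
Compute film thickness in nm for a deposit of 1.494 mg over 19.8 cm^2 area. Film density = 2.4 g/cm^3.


Convert: m = 1.494 mg = 1.4940e-06 kg, A = 19.8 cm^2 = 1.9800e-03 m^2, rho = 2.4 g/cm^3 = 2400 kg/m^3
t = m / (A * rho)
t = 1.4940e-06 / (1.9800e-03 * 2400)
t = 3.1439e-07 m = 314.4 nm

314.4


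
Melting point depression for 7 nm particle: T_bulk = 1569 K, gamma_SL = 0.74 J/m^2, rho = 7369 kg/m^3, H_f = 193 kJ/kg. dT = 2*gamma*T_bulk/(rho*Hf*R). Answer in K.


Radius R = 7/2 = 3.5 nm = 3.5e-09 m
Convert H_f = 193 kJ/kg = 193000 J/kg
dT = 2 * gamma_SL * T_bulk / (rho * H_f * R)
dT = 2 * 0.74 * 1569 / (7369 * 193000 * 3.5e-09)
dT = 466.5 K

466.5


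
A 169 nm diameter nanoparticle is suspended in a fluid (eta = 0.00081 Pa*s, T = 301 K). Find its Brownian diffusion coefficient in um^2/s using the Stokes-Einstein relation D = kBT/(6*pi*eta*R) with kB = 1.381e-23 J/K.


Radius R = 169/2 = 84.5 nm = 8.45e-08 m
D = kB*T / (6*pi*eta*R)
D = 1.381e-23 * 301 / (6 * pi * 0.00081 * 8.45e-08)
D = 3.22194e-12 m^2/s = 3.222 um^2/s

3.222


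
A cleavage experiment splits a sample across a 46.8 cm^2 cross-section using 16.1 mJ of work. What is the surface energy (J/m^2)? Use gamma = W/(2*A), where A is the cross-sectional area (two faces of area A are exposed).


Convert: A = 46.8 cm^2 = 0.00468 m^2, W = 16.1 mJ = 0.0161 J
Cleaving exposes two faces of area A, so total new surface = 2*A and gamma = W / (2*A)
gamma = 0.0161 / (2 * 0.00468)
gamma = 1.72 J/m^2

1.72


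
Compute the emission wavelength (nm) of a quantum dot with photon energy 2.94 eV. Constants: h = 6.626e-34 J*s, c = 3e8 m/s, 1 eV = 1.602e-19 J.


Convert energy: E = 2.94 eV = 2.94 * 1.602e-19 = 4.70988e-19 J
lambda = h*c / E = 6.626e-34 * 3e8 / 4.70988e-19
lambda = 4.22049e-07 m = 422.0 nm

422.0


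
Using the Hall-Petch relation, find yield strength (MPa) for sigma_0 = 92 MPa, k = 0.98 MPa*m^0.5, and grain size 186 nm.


d = 186 nm = 1.86e-07 m
sqrt(d) = 0.0004312772
Hall-Petch contribution = k / sqrt(d) = 0.98 / 0.0004312772 = 2272.3 MPa
sigma = sigma_0 + k/sqrt(d) = 92 + 2272.3 = 2364.3 MPa

2364.3


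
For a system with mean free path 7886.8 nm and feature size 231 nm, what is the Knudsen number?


Knudsen number Kn = lambda / L
Kn = 7886.8 / 231
Kn = 34.142

34.142


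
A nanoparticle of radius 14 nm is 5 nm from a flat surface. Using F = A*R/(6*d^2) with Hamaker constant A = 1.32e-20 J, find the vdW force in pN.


Convert to SI: R = 14 nm = 1.4e-08 m, d = 5 nm = 5e-09 m
F = A * R / (6 * d^2)
F = 1.32e-20 * 1.4e-08 / (6 * (5e-09)^2)
F = 1.232e-12 N = 1.232 pN

1.232


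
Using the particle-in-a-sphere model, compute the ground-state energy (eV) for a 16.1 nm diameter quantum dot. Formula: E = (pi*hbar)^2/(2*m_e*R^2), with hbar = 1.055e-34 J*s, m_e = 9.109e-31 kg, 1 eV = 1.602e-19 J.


Radius R = 16.1/2 = 8.05 nm = 8.05e-09 m
E = (pi * 1.055e-34)^2 / (2 * 9.109e-31 * (8.05e-09)^2)
E(J) = 9.30491e-22
E = E(J) / 1.602e-19 = 0.0058 eV

0.0058


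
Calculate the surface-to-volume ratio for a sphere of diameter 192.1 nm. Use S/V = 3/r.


Radius r = 192.1/2 = 96.05 nm
S/V = 3 / r = 3 / 96.05
S/V = 0.0312 nm^-1

0.0312


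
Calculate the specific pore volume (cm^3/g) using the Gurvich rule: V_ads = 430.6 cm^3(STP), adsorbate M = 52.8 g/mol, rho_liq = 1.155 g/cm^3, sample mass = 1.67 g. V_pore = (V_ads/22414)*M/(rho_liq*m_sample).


Moles adsorbed n = V_ads / 22414 = 430.6 / 22414 = 1.921121e-02 mol
Liquid volume V_liq = n * M / rho_liq = 1.921121e-02 * 52.8 / 1.155 = 0.87823 cm^3
Specific pore volume V_pore = V_liq / m_sample = 0.87823 / 1.67
V_pore = 0.5259 cm^3/g

0.5259


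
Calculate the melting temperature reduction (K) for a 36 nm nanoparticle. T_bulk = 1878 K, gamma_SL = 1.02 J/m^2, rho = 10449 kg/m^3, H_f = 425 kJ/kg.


Radius R = 36/2 = 18 nm = 1.8e-08 m
Convert H_f = 425 kJ/kg = 425000 J/kg
dT = 2 * gamma_SL * T_bulk / (rho * H_f * R)
dT = 2 * 1.02 * 1878 / (10449 * 425000 * 1.8e-08)
dT = 47.9 K

47.9


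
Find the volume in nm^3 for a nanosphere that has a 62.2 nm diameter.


Radius r = 62.2/2 = 31.1 nm
Volume V = (4/3) * pi * r^3
V = (4/3) * pi * (31.1)^3
V = 125999.78 nm^3

125999.78


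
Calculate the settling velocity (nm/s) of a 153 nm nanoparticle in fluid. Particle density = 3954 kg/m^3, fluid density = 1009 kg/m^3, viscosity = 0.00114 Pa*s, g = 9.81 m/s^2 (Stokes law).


Radius R = 153/2 nm = 7.65e-08 m
Density difference = 3954 - 1009 = 2945 kg/m^3
v = 2 * R^2 * (rho_p - rho_f) * g / (9 * eta)
v = 2 * (7.65e-08)^2 * 2945 * 9.81 / (9 * 0.00114)
v = 3.29579e-08 m/s = 32.9579 nm/s

32.9579


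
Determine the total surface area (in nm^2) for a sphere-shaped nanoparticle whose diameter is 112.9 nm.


Radius r = 112.9/2 = 56.45 nm
Surface area SA = 4 * pi * r^2
SA = 4 * pi * (56.45)^2
SA = 40044.03 nm^2

40044.03


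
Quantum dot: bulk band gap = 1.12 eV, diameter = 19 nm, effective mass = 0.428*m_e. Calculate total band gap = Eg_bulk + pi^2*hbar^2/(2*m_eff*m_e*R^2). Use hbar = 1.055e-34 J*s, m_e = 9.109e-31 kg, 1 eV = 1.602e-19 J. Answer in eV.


Radius R = 19/2 nm = 9.5e-09 m
Confinement energy dE = pi^2 * hbar^2 / (2 * m_eff * m_e * R^2)
dE = pi^2 * (1.055e-34)^2 / (2 * 0.428 * 9.109e-31 * (9.5e-09)^2) J, divided by 1.602e-19 J/eV
dE = 0.0097 eV
Total band gap = E_g(bulk) + dE = 1.12 + 0.0097 = 1.1297 eV

1.1297
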